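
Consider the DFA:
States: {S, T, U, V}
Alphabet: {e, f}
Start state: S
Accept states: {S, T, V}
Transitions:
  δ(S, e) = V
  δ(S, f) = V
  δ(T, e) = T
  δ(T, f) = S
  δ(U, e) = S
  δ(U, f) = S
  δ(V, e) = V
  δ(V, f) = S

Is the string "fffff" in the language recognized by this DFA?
Processing string "fffff":
  S --f--> V
  V --f--> S
  S --f--> V
  V --f--> S
  S --f--> V
Final state: V
Accept states: {S, T, V}
Yes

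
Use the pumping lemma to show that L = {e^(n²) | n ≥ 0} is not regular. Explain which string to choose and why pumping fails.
Assume L is regular with pumping length p. Idea: pumping adds a fixed amount, but gaps between consecutive squares grow.
Choose s = e^(p²) (length p² ≥ p). By the pumping lemma, s = xyz with |xy| ≤ p, |y| > 0, so |y| = k with 1 ≤ k ≤ p. Then |xy²z| = p²+k. Since p² < p²+k ≤ p²+p < (p+1)², the length p²+k lies strictly between consecutive squares, so it is not a perfect square and xy²z ∉ L.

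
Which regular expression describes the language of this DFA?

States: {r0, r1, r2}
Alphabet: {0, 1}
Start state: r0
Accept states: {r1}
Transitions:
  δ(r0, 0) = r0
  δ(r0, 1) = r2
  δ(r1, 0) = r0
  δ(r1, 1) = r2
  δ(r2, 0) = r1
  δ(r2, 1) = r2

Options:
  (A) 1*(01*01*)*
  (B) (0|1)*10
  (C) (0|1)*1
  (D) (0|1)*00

Check each option against the DFA on short strings; one disagreement eliminates an option:
  (A) 1*(01*01*)*: on ε the DFA stays in r0 and rejects (r0 ∉ Accept), but the regex matches it → eliminate
  (B) (0|1)*10: agrees with the DFA on every string of length ≤ 6
  (C) (0|1)*1: on '1' the DFA goes r0 → r2 and rejects (r2 ∉ Accept), but the regex matches it → eliminate
  (D) (0|1)*00: on '00' the DFA goes r0 → r0 → r0 and rejects (r0 ∉ Accept), but the regex matches it → eliminate
Only (B) is consistent with the DFA.
(B) (0|1)*10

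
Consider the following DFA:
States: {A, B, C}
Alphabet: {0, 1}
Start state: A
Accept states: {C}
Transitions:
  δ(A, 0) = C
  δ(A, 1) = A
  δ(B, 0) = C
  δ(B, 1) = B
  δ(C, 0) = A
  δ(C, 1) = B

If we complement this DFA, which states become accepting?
Complement accept states = All states \ Original accept states
= {A, B, C} \ {C}
{A, B}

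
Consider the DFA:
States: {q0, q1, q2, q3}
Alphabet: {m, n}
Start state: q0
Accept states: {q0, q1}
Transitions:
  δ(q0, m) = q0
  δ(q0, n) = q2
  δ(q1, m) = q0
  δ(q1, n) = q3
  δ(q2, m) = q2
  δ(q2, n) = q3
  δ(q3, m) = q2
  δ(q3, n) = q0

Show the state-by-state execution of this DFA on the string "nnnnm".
read 'n': q0 → q2
  read 'n': q2 → q3
  read 'n': q3 → q0
  read 'n': q0 → q2
  read 'm': q2 → q2
q0 -> q2 -> q3 -> q0 -> q2 -> q2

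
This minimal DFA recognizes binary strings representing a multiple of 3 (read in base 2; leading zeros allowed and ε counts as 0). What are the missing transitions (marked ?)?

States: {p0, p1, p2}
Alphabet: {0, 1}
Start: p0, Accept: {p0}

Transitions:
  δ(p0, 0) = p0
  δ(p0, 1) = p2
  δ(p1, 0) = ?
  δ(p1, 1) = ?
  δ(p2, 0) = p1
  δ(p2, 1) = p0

From the language and accept set, identify what each state tracks — p0: value ≡ 0 (mod 3); p1: value ≡ 2 (mod 3); p2: value ≡ 1 (mod 3).
Each missing δ(q, a) is the state matching the new tracked value after reading a.
δ(p1, 0) = p2; δ(p1, 1) = p1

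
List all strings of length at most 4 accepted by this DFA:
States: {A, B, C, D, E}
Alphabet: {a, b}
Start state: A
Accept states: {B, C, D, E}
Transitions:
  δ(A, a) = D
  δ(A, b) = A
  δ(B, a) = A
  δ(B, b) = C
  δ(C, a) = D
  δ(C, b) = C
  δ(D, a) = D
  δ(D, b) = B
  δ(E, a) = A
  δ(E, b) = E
a, aa, ab, ba, aaa, aab, abb, baa, bab, bba, aaaa, aaab, aabb, abaa, abba, abbb, baaa, baab, babb, bbaa, bbab, bbba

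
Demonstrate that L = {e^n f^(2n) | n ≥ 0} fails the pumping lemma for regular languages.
Assume L is regular with pumping length p. Idea: pumping the e-block breaks the 1:2 ratio.
Choose s = e^p f^(2p) (length 3p ≥ p). By the pumping lemma, s = xyz with |xy| ≤ p, |y| > 0, so y = e^k with k ≥ 1. Then xy²z = e^(p+k) f^(2p). For this to be in L we would need 2p = 2(p+k), i.e. 2k = 0, contradicting k ≥ 1. So xy²z ∉ L.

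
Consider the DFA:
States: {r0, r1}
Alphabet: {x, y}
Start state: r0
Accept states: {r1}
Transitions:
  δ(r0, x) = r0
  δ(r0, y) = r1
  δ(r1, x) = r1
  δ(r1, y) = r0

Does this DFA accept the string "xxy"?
Processing string "xxy":
  r0 --x--> r0
  r0 --x--> r0
  r0 --y--> r1
Final state: r1
Accept states: {r1}
Yes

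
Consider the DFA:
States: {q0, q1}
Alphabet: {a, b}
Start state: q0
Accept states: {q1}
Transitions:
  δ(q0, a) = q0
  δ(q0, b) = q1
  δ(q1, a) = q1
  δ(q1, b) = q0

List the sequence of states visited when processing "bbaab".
read 'b': q0 → q1
  read 'b': q1 → q0
  read 'a': q0 → q0
  read 'a': q0 → q0
  read 'b': q0 → q1
q0 -> q1 -> q0 -> q0 -> q0 -> q1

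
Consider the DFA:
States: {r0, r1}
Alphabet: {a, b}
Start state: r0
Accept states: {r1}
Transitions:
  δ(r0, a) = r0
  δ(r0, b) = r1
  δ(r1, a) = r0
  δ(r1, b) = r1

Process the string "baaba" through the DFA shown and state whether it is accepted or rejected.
Processing string "baaba":
  r0 --b--> r1
  r1 --a--> r0
  r0 --a--> r0
  r0 --b--> r1
  r1 --a--> r0
Final state: r0
Accept states: {r1}
No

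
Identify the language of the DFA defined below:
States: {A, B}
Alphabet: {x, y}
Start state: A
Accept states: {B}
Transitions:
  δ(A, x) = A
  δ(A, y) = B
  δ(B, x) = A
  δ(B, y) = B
Testing a few strings:
  'xx' → reject
  'yx' → reject
  'xyy' → accept
  'yxx' → reject
State roles: A=last symbol not y; B=last symbol is y
All strings over {x,y} ending with y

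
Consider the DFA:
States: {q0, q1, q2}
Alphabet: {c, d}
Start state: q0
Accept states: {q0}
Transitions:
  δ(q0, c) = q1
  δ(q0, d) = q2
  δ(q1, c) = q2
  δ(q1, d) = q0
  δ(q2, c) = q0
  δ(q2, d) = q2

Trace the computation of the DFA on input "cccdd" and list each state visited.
read 'c': q0 → q1
  read 'c': q1 → q2
  read 'c': q2 → q0
  read 'd': q0 → q2
  read 'd': q2 → q2
q0 -> q1 -> q2 -> q0 -> q2 -> q2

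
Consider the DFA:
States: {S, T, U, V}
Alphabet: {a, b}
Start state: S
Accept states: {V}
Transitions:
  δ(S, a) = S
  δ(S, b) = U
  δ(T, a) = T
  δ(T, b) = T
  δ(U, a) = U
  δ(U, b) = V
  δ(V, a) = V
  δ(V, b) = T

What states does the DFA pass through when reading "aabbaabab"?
read 'a': S → S
  read 'a': S → S
  read 'b': S → U
  read 'b': U → V
  read 'a': V → V
  read 'a': V → V
  read 'b': V → T
  read 'a': T → T
  read 'b': T → T
S -> S -> S -> U -> V -> V -> V -> T -> T -> T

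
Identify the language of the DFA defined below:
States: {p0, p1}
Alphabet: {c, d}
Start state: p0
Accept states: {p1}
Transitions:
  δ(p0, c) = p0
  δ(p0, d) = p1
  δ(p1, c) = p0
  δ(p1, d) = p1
Testing a few strings:
  'c' → reject
  'dc' → reject
  'd' → accept
  'dcc' → reject
State roles: p0=last symbol not d; p1=last symbol is d
All strings over {c,d} ending with d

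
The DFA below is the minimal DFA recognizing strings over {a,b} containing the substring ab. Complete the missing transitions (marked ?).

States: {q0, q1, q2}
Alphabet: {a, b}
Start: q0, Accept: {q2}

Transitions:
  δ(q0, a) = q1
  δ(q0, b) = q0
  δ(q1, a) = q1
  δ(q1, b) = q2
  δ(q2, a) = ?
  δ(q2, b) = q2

From the language and accept set, identify what each state tracks — q0: no a seen yet; q1: seen a a, waiting for b; q2: substring ab seen.
Each missing δ(q, a) is the state matching the new tracked value after reading a.
δ(q2, a) = q2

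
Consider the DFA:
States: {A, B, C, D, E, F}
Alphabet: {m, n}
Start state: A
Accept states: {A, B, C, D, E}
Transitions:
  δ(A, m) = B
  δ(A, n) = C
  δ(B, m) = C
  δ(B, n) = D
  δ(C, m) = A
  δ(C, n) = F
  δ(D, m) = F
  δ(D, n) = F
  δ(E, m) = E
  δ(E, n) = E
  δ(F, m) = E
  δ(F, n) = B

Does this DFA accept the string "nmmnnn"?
Processing string "nmmnnn":
  A --n--> C
  C --m--> A
  A --m--> B
  B --n--> D
  D --n--> F
  F --n--> B
Final state: B
Accept states: {A, B, C, D, E}
Yes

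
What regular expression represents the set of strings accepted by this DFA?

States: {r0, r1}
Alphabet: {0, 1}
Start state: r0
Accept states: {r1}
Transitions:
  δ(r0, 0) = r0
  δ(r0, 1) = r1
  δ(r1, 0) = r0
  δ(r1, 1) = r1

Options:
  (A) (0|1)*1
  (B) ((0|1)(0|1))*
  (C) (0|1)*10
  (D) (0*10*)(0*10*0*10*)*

Check each option against the DFA on short strings; one disagreement eliminates an option:
  (A) (0|1)*1: agrees with the DFA on every string of length ≤ 6
  (B) ((0|1)(0|1))*: on ε the DFA stays in r0 and rejects (r0 ∉ Accept), but the regex matches it → eliminate
  (C) (0|1)*10: on '1' the DFA goes r0 → r1 and accepts (r1 ∈ Accept), but the regex does not match it → eliminate
  (D) (0*10*)(0*10*0*10*)*: on '10' the DFA goes r0 → r1 → r0 and rejects (r0 ∉ Accept), but the regex matches it → eliminate
Only (A) is consistent with the DFA.
(A) (0|1)*1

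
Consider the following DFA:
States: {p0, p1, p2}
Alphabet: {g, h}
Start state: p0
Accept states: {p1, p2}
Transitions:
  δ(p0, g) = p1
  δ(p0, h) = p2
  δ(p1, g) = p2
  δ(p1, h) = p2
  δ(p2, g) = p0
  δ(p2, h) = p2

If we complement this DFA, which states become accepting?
Complement accept states = All states \ Original accept states
= {p0, p1, p2} \ {p1, p2}
{p0}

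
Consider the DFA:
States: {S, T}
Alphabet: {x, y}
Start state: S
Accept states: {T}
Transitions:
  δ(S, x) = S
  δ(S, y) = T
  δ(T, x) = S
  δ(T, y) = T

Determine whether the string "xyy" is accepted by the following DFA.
Processing string "xyy":
  S --x--> S
  S --y--> T
  T --y--> T
Final state: T
Accept states: {T}
Yes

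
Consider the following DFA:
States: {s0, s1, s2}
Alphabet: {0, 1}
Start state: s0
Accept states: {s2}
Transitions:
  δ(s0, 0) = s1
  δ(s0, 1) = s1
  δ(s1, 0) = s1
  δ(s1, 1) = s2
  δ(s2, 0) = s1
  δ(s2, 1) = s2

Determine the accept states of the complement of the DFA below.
Complement accept states = All states \ Original accept states
= {s0, s1, s2} \ {s2}
{s0, s1}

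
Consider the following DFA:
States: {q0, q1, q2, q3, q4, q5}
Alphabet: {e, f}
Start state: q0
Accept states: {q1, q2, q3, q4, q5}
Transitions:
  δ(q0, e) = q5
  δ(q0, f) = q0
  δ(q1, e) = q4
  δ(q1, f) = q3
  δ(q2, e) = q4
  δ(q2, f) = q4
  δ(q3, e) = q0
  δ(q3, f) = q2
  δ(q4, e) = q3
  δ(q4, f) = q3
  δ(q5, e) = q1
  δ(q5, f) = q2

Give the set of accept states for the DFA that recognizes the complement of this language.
Complement accept states = All states \ Original accept states
= {q0, q1, q2, q3, q4, q5} \ {q1, q2, q3, q4, q5}
{q0}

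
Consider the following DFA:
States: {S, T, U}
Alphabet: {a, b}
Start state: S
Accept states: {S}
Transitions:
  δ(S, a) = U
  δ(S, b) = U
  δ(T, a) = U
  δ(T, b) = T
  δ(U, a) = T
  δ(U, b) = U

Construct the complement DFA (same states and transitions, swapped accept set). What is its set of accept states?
Complement accept states = All states \ Original accept states
= {S, T, U} \ {S}
{T, U}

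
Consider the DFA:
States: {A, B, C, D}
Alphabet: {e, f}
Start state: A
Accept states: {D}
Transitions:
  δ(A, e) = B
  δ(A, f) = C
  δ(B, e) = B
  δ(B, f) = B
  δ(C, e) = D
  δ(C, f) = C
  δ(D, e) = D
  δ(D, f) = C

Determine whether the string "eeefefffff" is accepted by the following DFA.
Processing string "eeefefffff":
  A --e--> B
  B --e--> B
  B --e--> B
  B --f--> B
  B --e--> B
  B --f--> B
  B --f--> B
  B --f--> B
  B --f--> B
  B --f--> B
Final state: B
Accept states: {D}
No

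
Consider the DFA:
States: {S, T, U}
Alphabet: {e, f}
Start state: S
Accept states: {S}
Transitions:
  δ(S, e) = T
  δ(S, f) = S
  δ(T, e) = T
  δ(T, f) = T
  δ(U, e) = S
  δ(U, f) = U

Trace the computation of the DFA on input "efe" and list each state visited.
read 'e': S → T
  read 'f': T → T
  read 'e': T → T
S -> T -> T -> T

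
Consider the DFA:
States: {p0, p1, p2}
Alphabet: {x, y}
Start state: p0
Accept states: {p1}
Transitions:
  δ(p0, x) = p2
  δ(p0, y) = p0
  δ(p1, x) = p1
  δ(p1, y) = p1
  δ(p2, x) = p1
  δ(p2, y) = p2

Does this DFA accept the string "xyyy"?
Processing string "xyyy":
  p0 --x--> p2
  p2 --y--> p2
  p2 --y--> p2
  p2 --y--> p2
Final state: p2
Accept states: {p1}
No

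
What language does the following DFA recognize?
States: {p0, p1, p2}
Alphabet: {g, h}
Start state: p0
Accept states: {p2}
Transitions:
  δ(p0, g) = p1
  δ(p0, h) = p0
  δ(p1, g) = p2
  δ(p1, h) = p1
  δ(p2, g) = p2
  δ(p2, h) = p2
Testing a few strings:
  'hg' → reject
  'hhh' → reject
  'g' → reject
  'hh' → reject
State roles: p0=zero g's seen; p1=one g seen; p2=≥ two g's seen
All strings over {g,h} containing at least two g's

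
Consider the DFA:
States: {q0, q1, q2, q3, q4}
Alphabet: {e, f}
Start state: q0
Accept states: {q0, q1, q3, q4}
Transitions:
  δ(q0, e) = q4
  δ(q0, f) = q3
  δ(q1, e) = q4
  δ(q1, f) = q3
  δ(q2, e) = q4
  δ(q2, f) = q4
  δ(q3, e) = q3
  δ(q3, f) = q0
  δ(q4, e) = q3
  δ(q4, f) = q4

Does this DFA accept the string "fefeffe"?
Processing string "fefeffe":
  q0 --f--> q3
  q3 --e--> q3
  q3 --f--> q0
  q0 --e--> q4
  q4 --f--> q4
  q4 --f--> q4
  q4 --e--> q3
Final state: q3
Accept states: {q0, q1, q3, q4}
Yes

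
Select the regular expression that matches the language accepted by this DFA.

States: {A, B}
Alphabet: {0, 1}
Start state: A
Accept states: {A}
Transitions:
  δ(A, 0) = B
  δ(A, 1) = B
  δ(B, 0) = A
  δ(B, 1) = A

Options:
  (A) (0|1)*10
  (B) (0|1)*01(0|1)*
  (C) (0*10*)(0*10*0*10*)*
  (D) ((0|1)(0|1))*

Check each option against the DFA on short strings; one disagreement eliminates an option:
  (A) (0|1)*10: on ε the DFA stays in A and accepts (A ∈ Accept), but the regex does not match it → eliminate
  (B) (0|1)*01(0|1)*: on ε the DFA stays in A and accepts (A ∈ Accept), but the regex does not match it → eliminate
  (C) (0*10*)(0*10*0*10*)*: on ε the DFA stays in A and accepts (A ∈ Accept), but the regex does not match it → eliminate
  (D) ((0|1)(0|1))*: agrees with the DFA on every string of length ≤ 6
Only (D) is consistent with the DFA.
(D) ((0|1)(0|1))*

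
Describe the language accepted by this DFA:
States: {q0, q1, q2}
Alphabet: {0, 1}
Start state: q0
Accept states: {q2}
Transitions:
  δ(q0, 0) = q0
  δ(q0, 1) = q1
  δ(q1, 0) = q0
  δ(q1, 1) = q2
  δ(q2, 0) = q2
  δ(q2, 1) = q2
Testing a few strings:
  '0111' → accept
  '00' → reject
  '0011' → accept
  '01' → reject
State roles: q0=no progress toward 11; q1=one trailing 1; q2=substring 11 seen
All binary strings containing the substring 11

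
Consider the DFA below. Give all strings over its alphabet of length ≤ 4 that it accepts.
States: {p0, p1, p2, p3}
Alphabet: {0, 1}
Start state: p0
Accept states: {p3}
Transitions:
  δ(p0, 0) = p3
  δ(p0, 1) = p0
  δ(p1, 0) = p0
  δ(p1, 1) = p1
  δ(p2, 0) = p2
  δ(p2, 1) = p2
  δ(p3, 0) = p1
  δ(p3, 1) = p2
0, 10, 110, 0000, 1110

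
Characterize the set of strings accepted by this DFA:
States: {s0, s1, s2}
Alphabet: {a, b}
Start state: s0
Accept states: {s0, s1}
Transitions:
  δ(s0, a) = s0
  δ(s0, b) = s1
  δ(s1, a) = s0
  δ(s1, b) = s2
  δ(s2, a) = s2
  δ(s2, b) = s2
Testing a few strings:
  'bbb' → reject
  'aabb' → reject
  'b' → accept
  'ba' → accept
State roles: s0=last symbol not b (ok); s1=last symbol b (ok); s2=saw bb (dead)
All strings over {a,b} with no two consecutive b's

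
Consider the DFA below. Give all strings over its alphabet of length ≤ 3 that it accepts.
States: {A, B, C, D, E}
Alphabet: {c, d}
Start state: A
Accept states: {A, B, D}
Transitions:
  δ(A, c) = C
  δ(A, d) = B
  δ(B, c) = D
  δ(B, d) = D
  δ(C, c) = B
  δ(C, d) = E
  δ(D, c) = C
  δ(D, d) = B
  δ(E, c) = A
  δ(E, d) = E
ε, d, cc, dc, dd, ccc, ccd, cdc, dcd, ddd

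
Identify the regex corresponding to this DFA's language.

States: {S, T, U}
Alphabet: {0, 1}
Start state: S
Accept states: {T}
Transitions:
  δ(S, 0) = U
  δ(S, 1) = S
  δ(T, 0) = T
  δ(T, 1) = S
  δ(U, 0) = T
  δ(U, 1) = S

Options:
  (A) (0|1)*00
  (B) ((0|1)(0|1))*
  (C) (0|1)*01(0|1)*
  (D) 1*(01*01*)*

Check each option against the DFA on short strings; one disagreement eliminates an option:
  (A) (0|1)*00: agrees with the DFA on every string of length ≤ 6
  (B) ((0|1)(0|1))*: on ε the DFA stays in S and rejects (S ∉ Accept), but the regex matches it → eliminate
  (C) (0|1)*01(0|1)*: on '00' the DFA goes S → U → T and accepts (T ∈ Accept), but the regex does not match it → eliminate
  (D) 1*(01*01*)*: on ε the DFA stays in S and rejects (S ∉ Accept), but the regex matches it → eliminate
Only (A) is consistent with the DFA.
(A) (0|1)*00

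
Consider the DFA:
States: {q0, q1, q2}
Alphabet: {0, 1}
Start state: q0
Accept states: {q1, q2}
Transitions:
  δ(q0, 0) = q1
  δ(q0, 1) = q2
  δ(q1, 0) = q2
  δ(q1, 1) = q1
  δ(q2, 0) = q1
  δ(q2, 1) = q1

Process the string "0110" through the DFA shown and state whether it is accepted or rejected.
Processing string "0110":
  q0 --0--> q1
  q1 --1--> q1
  q1 --1--> q1
  q1 --0--> q2
Final state: q2
Accept states: {q1, q2}
Yes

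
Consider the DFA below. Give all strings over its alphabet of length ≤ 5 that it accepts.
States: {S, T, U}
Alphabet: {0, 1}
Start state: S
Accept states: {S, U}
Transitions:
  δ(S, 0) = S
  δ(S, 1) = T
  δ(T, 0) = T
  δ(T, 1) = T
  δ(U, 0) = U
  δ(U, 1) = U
ε, 0, 00, 000, 0000, 00000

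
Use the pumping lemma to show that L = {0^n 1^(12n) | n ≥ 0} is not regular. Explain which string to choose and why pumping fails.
Assume L is regular with pumping length p. Idea: pumping the 0-block breaks the 1:12 ratio.
Choose s = 0^p 1^(12p) (length 13p ≥ p). By the pumping lemma, s = xyz with |xy| ≤ p, |y| > 0, so y = 0^k with k ≥ 1. Then xy²z = 0^(p+k) 1^(12p). For this to be in L we would need 12p = 12(p+k), i.e. 12k = 0, contradicting k ≥ 1. So xy²z ∉ L.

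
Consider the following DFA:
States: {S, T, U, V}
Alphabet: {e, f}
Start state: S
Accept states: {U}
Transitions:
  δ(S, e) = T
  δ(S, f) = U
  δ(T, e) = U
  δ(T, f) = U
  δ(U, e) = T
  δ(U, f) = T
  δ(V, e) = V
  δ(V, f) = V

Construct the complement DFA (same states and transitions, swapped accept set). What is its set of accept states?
Complement accept states = All states \ Original accept states
= {S, T, U, V} \ {U}
{S, T, V}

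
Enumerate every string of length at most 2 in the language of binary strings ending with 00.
00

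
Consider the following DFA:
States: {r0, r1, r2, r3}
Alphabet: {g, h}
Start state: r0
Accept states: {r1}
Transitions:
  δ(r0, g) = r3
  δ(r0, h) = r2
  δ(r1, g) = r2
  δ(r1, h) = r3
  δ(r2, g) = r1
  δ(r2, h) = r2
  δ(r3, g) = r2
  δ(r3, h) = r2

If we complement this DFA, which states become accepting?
Complement accept states = All states \ Original accept states
= {r0, r1, r2, r3} \ {r1}
{r0, r2, r3}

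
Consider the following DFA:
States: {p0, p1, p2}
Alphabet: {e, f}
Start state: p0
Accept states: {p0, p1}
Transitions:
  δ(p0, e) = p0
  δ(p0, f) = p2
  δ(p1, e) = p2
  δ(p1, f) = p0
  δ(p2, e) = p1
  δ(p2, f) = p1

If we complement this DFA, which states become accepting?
Complement accept states = All states \ Original accept states
= {p0, p1, p2} \ {p0, p1}
{p2}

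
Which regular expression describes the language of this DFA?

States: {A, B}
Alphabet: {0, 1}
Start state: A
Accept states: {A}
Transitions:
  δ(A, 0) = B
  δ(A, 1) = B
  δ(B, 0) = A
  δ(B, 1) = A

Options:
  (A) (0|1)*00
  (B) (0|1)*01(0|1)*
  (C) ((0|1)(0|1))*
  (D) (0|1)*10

Check each option against the DFA on short strings; one disagreement eliminates an option:
  (A) (0|1)*00: on ε the DFA stays in A and accepts (A ∈ Accept), but the regex does not match it → eliminate
  (B) (0|1)*01(0|1)*: on ε the DFA stays in A and accepts (A ∈ Accept), but the regex does not match it → eliminate
  (C) ((0|1)(0|1))*: agrees with the DFA on every string of length ≤ 6
  (D) (0|1)*10: on ε the DFA stays in A and accepts (A ∈ Accept), but the regex does not match it → eliminate
Only (C) is consistent with the DFA.
(C) ((0|1)(0|1))*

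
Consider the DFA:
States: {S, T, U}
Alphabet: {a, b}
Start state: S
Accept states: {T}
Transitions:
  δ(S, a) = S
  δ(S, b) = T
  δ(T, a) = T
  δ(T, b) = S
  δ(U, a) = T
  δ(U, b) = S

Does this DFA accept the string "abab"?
Processing string "abab":
  S --a--> S
  S --b--> T
  T --a--> T
  T --b--> S
Final state: S
Accept states: {T}
No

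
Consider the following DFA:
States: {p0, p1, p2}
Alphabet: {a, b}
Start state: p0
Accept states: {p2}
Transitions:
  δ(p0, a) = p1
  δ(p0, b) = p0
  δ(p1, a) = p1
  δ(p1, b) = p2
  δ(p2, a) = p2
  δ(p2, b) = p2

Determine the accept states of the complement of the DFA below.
Complement accept states = All states \ Original accept states
= {p0, p1, p2} \ {p2}
{p0, p1}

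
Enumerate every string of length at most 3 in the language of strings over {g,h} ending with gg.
gg, ggg, hgg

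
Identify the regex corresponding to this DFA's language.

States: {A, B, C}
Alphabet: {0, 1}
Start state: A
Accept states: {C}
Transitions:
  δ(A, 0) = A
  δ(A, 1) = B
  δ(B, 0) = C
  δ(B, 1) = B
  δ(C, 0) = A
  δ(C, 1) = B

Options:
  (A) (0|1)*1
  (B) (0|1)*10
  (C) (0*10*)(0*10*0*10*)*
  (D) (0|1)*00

Check each option against the DFA on short strings; one disagreement eliminates an option:
  (A) (0|1)*1: on '1' the DFA goes A → B and rejects (B ∉ Accept), but the regex matches it → eliminate
  (B) (0|1)*10: agrees with the DFA on every string of length ≤ 6
  (C) (0*10*)(0*10*0*10*)*: on '1' the DFA goes A → B and rejects (B ∉ Accept), but the regex matches it → eliminate
  (D) (0|1)*00: on '00' the DFA goes A → A → A and rejects (A ∉ Accept), but the regex matches it → eliminate
Only (B) is consistent with the DFA.
(B) (0|1)*10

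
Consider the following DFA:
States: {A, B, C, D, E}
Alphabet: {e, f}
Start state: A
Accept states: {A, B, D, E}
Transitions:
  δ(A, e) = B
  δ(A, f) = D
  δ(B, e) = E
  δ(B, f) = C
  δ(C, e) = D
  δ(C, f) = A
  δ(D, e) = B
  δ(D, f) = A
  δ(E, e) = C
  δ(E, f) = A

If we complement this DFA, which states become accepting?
Complement accept states = All states \ Original accept states
= {A, B, C, D, E} \ {A, B, D, E}
{C}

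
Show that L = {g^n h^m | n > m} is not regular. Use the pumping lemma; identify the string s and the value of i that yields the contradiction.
Assume L is regular with pumping length p. Idea: pumping down the g-block drops the g-count to at most the h-count.
Choose s = g^(p+1) h^p ∈ L (|s| = 2p+1 ≥ p). By the pumping lemma, s = xyz with |xy| ≤ p, |y| > 0, so y = g^k with k ≥ 1. Take i = 0: xz = g^(p+1−k) h^p. Since k ≥ 1, p+1−k ≤ p, so the number of g's is no longer strictly greater than the number of h's, hence xz ∉ L.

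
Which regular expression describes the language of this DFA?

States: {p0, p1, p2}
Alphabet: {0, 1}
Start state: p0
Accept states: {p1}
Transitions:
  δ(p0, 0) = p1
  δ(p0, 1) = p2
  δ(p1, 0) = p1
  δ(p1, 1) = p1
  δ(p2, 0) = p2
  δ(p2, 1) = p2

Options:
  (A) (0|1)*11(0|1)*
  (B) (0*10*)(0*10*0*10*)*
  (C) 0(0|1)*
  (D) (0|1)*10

Check each option against the DFA on short strings; one disagreement eliminates an option:
  (A) (0|1)*11(0|1)*: on '0' the DFA goes p0 → p1 and accepts (p1 ∈ Accept), but the regex does not match it → eliminate
  (B) (0*10*)(0*10*0*10*)*: on '0' the DFA goes p0 → p1 and accepts (p1 ∈ Accept), but the regex does not match it → eliminate
  (C) 0(0|1)*: agrees with the DFA on every string of length ≤ 6
  (D) (0|1)*10: on '0' the DFA goes p0 → p1 and accepts (p1 ∈ Accept), but the regex does not match it → eliminate
Only (C) is consistent with the DFA.
(C) 0(0|1)*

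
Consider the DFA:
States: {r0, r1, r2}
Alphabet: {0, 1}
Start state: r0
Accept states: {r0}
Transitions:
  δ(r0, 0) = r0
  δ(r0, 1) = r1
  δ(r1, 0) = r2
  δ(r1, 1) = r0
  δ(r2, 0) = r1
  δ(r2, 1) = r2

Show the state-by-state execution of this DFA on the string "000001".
read '0': r0 → r0
  read '0': r0 → r0
  read '0': r0 → r0
  read '0': r0 → r0
  read '0': r0 → r0
  read '1': r0 → r1
r0 -> r0 -> r0 -> r0 -> r0 -> r0 -> r1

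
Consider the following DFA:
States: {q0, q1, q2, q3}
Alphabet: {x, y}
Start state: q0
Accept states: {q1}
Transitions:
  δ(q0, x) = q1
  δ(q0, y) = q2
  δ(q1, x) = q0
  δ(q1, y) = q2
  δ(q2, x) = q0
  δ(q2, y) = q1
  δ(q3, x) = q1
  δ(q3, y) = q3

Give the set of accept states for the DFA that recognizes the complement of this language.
Complement accept states = All states \ Original accept states
= {q0, q1, q2, q3} \ {q1}
{q0, q2, q3}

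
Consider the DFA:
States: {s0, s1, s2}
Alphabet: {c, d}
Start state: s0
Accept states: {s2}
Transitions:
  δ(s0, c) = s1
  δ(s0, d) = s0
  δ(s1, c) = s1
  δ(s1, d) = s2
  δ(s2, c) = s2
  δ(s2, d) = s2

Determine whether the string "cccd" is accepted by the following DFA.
Processing string "cccd":
  s0 --c--> s1
  s1 --c--> s1
  s1 --c--> s1
  s1 --d--> s2
Final state: s2
Accept states: {s2}
Yes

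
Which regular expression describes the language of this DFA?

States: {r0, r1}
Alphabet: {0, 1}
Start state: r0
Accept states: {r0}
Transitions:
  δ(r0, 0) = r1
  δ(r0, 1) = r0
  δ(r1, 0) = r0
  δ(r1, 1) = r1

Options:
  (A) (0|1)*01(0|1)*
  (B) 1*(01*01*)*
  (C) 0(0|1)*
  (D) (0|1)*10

Check each option against the DFA on short strings; one disagreement eliminates an option:
  (A) (0|1)*01(0|1)*: on ε the DFA stays in r0 and accepts (r0 ∈ Accept), but the regex does not match it → eliminate
  (B) 1*(01*01*)*: agrees with the DFA on every string of length ≤ 6
  (C) 0(0|1)*: on ε the DFA stays in r0 and accepts (r0 ∈ Accept), but the regex does not match it → eliminate
  (D) (0|1)*10: on ε the DFA stays in r0 and accepts (r0 ∈ Accept), but the regex does not match it → eliminate
Only (B) is consistent with the DFA.
(B) 1*(01*01*)*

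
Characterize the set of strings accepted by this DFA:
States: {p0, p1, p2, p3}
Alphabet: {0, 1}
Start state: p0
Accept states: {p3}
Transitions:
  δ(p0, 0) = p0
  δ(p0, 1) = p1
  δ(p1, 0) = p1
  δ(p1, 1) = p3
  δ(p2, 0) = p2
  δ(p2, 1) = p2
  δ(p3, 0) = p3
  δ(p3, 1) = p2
Testing a few strings:
  '1101' → reject
  '0111' → reject
  '111' → reject
  '100' → reject
State roles: p0=zero 1's; p1=one 1; p2=≥ three 1's (dead); p3=two 1's
All binary strings containing exactly two 1's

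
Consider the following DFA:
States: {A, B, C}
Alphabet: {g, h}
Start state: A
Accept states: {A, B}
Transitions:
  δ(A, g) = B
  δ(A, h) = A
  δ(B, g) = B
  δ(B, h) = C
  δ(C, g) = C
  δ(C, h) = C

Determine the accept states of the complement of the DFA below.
Complement accept states = All states \ Original accept states
= {A, B, C} \ {A, B}
{C}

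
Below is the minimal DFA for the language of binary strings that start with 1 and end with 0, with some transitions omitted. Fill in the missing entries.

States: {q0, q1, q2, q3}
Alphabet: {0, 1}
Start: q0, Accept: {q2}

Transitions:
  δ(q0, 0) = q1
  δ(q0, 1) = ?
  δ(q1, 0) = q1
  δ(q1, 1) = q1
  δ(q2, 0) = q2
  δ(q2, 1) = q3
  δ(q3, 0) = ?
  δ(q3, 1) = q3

From the language and accept set, identify what each state tracks — q0: no input read; q1: started with 0 (dead); q2: started with 1, last symbol 0; q3: started with 1, last symbol 1.
Each missing δ(q, a) is the state matching the new tracked value after reading a.
δ(q0, 1) = q3; δ(q3, 0) = q2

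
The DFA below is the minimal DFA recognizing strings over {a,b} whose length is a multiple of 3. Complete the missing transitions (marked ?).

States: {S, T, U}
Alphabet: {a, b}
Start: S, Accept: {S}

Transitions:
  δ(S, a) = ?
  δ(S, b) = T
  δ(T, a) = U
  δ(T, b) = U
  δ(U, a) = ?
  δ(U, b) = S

From the language and accept set, identify what each state tracks — S: length ≡ 0 (mod 3); T: length ≡ 1 (mod 3); U: length ≡ 2 (mod 3).
Each missing δ(q, a) is the state matching the new tracked value after reading a.
δ(S, a) = T; δ(U, a) = S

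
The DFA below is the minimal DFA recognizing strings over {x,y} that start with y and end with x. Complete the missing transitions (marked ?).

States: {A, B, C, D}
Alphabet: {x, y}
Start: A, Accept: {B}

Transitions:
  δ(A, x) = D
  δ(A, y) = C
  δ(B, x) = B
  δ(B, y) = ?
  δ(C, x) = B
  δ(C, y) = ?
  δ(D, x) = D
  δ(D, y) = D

From the language and accept set, identify what each state tracks — A: no input read; B: started with y, last symbol x; C: started with y, last symbol y; D: started with x (dead).
Each missing δ(q, a) is the state matching the new tracked value after reading a.
δ(B, y) = C; δ(C, y) = C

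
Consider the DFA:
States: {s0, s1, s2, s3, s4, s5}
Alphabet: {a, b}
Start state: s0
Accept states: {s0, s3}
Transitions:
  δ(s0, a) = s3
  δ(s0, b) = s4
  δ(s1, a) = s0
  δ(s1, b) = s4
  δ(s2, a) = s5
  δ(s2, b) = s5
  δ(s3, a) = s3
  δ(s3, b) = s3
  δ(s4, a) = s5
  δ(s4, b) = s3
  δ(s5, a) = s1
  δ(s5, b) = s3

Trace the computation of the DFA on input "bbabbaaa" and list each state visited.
read 'b': s0 → s4
  read 'b': s4 → s3
  read 'a': s3 → s3
  read 'b': s3 → s3
  read 'b': s3 → s3
  read 'a': s3 → s3
  read 'a': s3 → s3
  read 'a': s3 → s3
s0 -> s4 -> s3 -> s3 -> s3 -> s3 -> s3 -> s3 -> s3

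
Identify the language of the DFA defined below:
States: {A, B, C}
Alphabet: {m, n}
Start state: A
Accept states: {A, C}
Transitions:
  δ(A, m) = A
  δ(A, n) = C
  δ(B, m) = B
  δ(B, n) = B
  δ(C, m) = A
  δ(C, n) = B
Testing a few strings:
  'mn' → accept
  'mnm' → accept
  'nn' → reject
  'mnn' → reject
State roles: A=last symbol not n (ok); B=saw nn (dead); C=last symbol n (ok)
All strings over {m,n} with no two consecutive n's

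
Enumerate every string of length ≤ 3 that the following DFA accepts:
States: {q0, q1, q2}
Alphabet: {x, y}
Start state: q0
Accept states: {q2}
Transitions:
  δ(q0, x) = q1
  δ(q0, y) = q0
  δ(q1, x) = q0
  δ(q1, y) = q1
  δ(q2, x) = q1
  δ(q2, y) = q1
None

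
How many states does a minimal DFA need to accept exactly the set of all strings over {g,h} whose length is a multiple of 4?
By Myhill–Nerode, count the distinguishable equivalence classes: 4 classes — one per residue of the length mod 4; class i is distinguished from class j by any string of length (4 − i) mod 4.
4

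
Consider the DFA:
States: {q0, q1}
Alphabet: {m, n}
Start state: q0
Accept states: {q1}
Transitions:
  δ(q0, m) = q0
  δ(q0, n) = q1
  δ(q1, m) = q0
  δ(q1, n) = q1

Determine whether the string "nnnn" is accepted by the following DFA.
Processing string "nnnn":
  q0 --n--> q1
  q1 --n--> q1
  q1 --n--> q1
  q1 --n--> q1
Final state: q1
Accept states: {q1}
Yes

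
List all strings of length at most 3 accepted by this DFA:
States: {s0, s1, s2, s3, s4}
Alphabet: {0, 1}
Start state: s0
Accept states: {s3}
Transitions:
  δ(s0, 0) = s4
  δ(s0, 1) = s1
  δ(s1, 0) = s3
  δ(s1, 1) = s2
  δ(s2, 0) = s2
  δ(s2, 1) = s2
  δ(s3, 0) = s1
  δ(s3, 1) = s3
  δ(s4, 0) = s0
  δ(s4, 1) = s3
01, 10, 011, 101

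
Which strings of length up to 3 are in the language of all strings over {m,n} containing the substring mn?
mn, mmn, mnm, mnn, nmn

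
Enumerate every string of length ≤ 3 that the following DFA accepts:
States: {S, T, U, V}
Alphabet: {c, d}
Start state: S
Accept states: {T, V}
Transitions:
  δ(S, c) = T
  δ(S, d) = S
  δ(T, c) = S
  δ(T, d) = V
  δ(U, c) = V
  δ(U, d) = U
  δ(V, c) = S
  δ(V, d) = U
c, cd, dc, ccc, dcd, ddc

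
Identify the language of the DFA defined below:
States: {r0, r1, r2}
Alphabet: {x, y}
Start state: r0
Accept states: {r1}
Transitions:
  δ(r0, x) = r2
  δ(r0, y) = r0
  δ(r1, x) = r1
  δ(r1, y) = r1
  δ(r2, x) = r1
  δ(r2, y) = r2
Testing a few strings:
  'xy' → reject
  'yx' → reject
  'xxy' → accept
  'x' → reject
State roles: r0=zero x's seen; r1=≥ two x's seen; r2=one x seen
All strings over {x,y} containing at least two x's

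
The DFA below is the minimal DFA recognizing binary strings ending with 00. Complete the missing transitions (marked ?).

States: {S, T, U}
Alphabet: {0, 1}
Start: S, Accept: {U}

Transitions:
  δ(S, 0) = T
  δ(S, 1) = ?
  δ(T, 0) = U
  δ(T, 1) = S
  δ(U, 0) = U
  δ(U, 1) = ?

From the language and accept set, identify what each state tracks — S: last symbol not 0; T: one trailing 0; U: two trailing 0's.
Each missing δ(q, a) is the state matching the new tracked value after reading a.
δ(S, 1) = S; δ(U, 1) = S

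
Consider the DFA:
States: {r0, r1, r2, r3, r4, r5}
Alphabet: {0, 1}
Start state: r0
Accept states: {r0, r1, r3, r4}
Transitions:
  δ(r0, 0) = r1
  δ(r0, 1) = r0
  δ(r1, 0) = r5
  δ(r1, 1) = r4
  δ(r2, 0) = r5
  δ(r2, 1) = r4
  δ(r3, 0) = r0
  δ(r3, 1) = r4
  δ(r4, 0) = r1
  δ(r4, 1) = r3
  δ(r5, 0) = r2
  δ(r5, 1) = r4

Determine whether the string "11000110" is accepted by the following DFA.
Processing string "11000110":
  r0 --1--> r0
  r0 --1--> r0
  r0 --0--> r1
  r1 --0--> r5
  r5 --0--> r2
  r2 --1--> r4
  r4 --1--> r3
  r3 --0--> r0
Final state: r0
Accept states: {r0, r1, r3, r4}
Yes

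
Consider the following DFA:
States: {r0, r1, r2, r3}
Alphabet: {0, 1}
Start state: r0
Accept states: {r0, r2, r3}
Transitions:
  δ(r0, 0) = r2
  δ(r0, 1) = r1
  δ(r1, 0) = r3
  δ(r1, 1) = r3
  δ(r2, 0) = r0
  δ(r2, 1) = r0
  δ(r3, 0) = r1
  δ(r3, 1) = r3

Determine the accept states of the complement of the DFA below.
Complement accept states = All states \ Original accept states
= {r0, r1, r2, r3} \ {r0, r2, r3}
{r1}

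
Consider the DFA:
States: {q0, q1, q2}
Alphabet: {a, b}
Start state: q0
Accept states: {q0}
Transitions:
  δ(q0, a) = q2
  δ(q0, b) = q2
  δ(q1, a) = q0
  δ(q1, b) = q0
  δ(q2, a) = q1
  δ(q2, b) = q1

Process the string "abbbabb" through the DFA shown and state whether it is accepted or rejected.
Processing string "abbbabb":
  q0 --a--> q2
  q2 --b--> q1
  q1 --b--> q0
  q0 --b--> q2
  q2 --a--> q1
  q1 --b--> q0
  q0 --b--> q2
Final state: q2
Accept states: {q0}
No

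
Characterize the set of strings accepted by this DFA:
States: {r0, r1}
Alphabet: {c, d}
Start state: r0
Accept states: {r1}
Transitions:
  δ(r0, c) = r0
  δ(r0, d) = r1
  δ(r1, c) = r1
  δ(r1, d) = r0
Testing a few strings:
  'dd' → reject
  'dc' → accept
  'c' → reject
  'cd' → accept
State roles: r0=even number of d's so far; r1=odd number of d's so far
All strings over {c,d} with an odd number of d's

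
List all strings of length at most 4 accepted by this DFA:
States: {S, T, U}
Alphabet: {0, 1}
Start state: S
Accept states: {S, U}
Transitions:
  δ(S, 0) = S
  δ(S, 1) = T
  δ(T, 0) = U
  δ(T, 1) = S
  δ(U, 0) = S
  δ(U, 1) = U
ε, 0, 00, 10, 11, 000, 010, 011, 100, 101, 110, 0000, 0010, 0011, 0100, 0101, 0110, 1000, 1010, 1011, 1100, 1110, 1111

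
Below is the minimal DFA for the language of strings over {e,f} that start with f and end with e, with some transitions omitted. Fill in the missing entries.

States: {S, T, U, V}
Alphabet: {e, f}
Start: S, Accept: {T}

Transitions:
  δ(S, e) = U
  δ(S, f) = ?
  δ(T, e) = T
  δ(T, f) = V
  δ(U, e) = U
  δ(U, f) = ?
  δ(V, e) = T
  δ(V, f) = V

From the language and accept set, identify what each state tracks — S: no input read; T: started with f, last symbol e; U: started with e (dead); V: started with f, last symbol f.
Each missing δ(q, a) is the state matching the new tracked value after reading a.
δ(S, f) = V; δ(U, f) = U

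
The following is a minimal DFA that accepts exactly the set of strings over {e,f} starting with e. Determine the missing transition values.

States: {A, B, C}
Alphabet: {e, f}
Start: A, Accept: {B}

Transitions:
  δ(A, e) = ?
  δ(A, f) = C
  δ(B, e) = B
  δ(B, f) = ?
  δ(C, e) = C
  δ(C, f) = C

From the language and accept set, identify what each state tracks — A: no input read; B: started with e; C: started with f (dead).
Each missing δ(q, a) is the state matching the new tracked value after reading a.
δ(A, e) = B; δ(B, f) = B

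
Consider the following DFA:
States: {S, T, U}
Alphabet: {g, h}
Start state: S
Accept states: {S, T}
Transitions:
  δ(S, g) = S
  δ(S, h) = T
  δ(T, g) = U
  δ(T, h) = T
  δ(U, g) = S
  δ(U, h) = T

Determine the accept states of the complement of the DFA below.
Complement accept states = All states \ Original accept states
= {S, T, U} \ {S, T}
{U}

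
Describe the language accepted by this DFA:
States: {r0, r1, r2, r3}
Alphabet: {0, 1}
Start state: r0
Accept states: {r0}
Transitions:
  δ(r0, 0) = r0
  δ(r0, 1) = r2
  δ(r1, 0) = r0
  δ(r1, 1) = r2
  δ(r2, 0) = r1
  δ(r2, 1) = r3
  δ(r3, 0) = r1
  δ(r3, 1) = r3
Testing a few strings:
  '0010' → reject
  '110' → reject
  '1111' → reject
  '10' → reject
State roles: r0=value ≡ 0 (mod 4); r1=value ≡ 2 (mod 4); r2=value ≡ 1 (mod 4); r3=value ≡ 3 (mod 4)
All binary strings representing a multiple of 4 (read in base 2; leading zeros allowed and ε counts as 0)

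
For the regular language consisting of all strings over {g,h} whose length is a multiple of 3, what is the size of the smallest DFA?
By Myhill–Nerode, count the distinguishable equivalence classes: three classes — length mod 3.
3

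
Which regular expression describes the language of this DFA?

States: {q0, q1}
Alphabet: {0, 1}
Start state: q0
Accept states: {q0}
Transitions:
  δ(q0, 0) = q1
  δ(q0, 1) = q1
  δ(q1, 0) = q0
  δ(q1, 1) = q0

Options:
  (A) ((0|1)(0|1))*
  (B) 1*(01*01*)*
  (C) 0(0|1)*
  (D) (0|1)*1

Check each option against the DFA on short strings; one disagreement eliminates an option:
  (A) ((0|1)(0|1))*: agrees with the DFA on every string of length ≤ 6
  (B) 1*(01*01*)*: on '1' the DFA goes q0 → q1 and rejects (q1 ∉ Accept), but the regex matches it → eliminate
  (C) 0(0|1)*: on ε the DFA stays in q0 and accepts (q0 ∈ Accept), but the regex does not match it → eliminate
  (D) (0|1)*1: on ε the DFA stays in q0 and accepts (q0 ∈ Accept), but the regex does not match it → eliminate
Only (A) is consistent with the DFA.
(A) ((0|1)(0|1))*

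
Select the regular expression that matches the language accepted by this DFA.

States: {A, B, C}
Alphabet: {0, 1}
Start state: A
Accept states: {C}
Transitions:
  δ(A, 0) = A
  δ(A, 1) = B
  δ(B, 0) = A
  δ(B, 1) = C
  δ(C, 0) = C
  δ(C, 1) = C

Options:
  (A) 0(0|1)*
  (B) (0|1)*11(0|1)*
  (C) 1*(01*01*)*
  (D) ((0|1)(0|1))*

Check each option against the DFA on short strings; one disagreement eliminates an option:
  (A) 0(0|1)*: on '0' the DFA goes A → A and rejects (A ∉ Accept), but the regex matches it → eliminate
  (B) (0|1)*11(0|1)*: agrees with the DFA on every string of length ≤ 6
  (C) 1*(01*01*)*: on ε the DFA stays in A and rejects (A ∉ Accept), but the regex matches it → eliminate
  (D) ((0|1)(0|1))*: on ε the DFA stays in A and rejects (A ∉ Accept), but the regex matches it → eliminate
Only (B) is consistent with the DFA.
(B) (0|1)*11(0|1)*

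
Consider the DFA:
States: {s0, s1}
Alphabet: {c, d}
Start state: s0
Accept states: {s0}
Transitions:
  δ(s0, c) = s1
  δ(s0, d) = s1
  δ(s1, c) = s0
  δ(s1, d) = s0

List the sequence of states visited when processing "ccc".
read 'c': s0 → s1
  read 'c': s1 → s0
  read 'c': s0 → s1
s0 -> s1 -> s0 -> s1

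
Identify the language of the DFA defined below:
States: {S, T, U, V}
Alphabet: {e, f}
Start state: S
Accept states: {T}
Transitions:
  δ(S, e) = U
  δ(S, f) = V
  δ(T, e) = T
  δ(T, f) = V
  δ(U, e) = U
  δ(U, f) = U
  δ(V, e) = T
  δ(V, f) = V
Testing a few strings:
  'feee' → accept
  'fee' → accept
  'e' → reject
  'f' → reject
State roles: S=no input read; T=started with f, last symbol e; U=started with e (dead); V=started with f, last symbol f
All strings over {e,f} that start with f and end with e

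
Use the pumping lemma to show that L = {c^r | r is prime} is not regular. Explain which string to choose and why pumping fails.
Assume L is regular with pumping length p. Idea: pumping by a suitable count produces a composite length.
Let q be a prime with q ≥ p and choose s = c^q ∈ L. By the pumping lemma, s = xyz with |xy| ≤ p, |y| = k ≥ 1. Take i = q+1: |xy^(q+1)z| = q + q·k = q(1+k). Since q ≥ 2 and 1+k ≥ 2, q(1+k) is composite, so xy^(q+1)z ∉ L.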